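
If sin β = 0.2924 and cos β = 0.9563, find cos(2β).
cos(2β) = cos²β - sin²β = 0.829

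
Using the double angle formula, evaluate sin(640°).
sin(640°) = 2 sin 320° cos 320° = -0.9848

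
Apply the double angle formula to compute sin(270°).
sin(270°) = 2 sin 135° cos 135° = -1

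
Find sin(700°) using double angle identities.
sin(700°) = 2 sin 350° cos 350° = -0.342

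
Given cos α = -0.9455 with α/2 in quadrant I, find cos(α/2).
cos(α/2) = ±√((1 + cos α)/2); positive since α/2 ∈ QI, so cos(α/2) = 0.1651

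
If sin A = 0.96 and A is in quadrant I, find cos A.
cos A = 0.28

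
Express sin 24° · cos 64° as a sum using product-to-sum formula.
sin 24° cos 64° = (1/2)[sin(24°+64°) + sin(24°-64°)]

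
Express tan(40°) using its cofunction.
tan(40°) = cot(90° - 40°) = cot(50°)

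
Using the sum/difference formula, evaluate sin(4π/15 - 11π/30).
sin(4π/15 - 11π/30) = sin 4π/15 cos 11π/30 - cos 4π/15 sin 11π/30 = -0.309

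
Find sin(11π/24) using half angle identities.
sin(11π/24) = √((1 - cos 11π/12)/2) = 0.9914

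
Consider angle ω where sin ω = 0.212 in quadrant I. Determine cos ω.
cos ω = √(1 - sin²ω) = 0.9773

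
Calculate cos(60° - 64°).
cos(60° - 64°) = cos 60° cos 64° + sin 60° sin 64° = 0.9976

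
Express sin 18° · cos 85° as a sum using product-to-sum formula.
sin 18° cos 85° = (1/2)[sin(18°+85°) + sin(18°-85°)]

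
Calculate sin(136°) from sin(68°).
sin(136°) = 2 sin 68° cos 68° = 0.6947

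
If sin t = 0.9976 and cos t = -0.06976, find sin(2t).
sin(2t) = 2 sin t cos t = -0.1392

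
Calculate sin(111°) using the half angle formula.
sin(111°) = √((1 - cos 222°)/2) = 0.9336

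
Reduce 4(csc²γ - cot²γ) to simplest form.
4(csc²γ - cot²γ) = 4 (using Pythagorean identity)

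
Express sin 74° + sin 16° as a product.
sin 74° + sin 16° = 2 sin(45°) cos(29°)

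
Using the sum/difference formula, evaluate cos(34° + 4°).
cos(34° + 4°) = cos 34° cos 4° - sin 34° sin 4° = 0.788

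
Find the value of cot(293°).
cot(293°) = -0.4245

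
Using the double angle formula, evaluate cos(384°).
cos(384°) = cos²192° - sin²192° = 0.9135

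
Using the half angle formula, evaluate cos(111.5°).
cos(111.5°) = -√((1 + cos 223°)/2) = -0.3665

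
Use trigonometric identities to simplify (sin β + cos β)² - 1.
(sin β + cos β)² - 1 = sin(2β) (using Pythagorean + double angle)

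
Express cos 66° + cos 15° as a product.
cos 66° + cos 15° = 2 cos(40.5°) cos(25.5°)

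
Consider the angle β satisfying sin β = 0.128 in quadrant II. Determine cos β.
cos β = ±√(1 - sin²β) = -0.9918 (negative in QII)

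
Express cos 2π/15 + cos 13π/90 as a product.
cos 2π/15 + cos 13π/90 = 2 cos(5π/36) cos(-π/180)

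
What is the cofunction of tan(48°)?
tan(48°) = cot(90° - 48°) = cot(42°)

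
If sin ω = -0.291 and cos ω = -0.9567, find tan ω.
tan ω = sin ω / cos ω = 0.3042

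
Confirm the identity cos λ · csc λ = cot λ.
LHS = cos λ · (1/sin λ) = cos λ/sin λ = cot λ = RHS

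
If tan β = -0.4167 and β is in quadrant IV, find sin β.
sin β = -0.3846 (using tan²β + 1 = sec²β)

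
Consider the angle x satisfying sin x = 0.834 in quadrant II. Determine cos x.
cos x = ±√(1 - sin²x) = -0.5518 (negative in QII)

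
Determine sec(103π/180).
sec(103π/180) = -4.445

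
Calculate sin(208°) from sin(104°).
sin(208°) = 2 sin 104° cos 104° = -0.4695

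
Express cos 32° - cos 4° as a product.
cos 32° - cos 4° = -2 sin(18°) sin(14°)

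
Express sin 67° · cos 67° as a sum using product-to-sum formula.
sin 67° cos 67° = (1/2)[sin(67°+67°) + sin(67°-67°)]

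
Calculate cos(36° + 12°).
cos(36° + 12°) = cos 36° cos 12° - sin 36° sin 12° = 0.6691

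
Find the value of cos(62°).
cos(62°) = 0.4695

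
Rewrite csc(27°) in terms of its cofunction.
csc(27°) = sec(90° - 27°) = sec(63°)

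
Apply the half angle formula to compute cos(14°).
cos(14°) = √((1 + cos 28°)/2) = 0.9703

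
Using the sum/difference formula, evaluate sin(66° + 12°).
sin(66° + 12°) = sin 66° cos 12° + cos 66° sin 12° = 0.9781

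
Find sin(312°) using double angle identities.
sin(312°) = 2 sin 156° cos 156° = -0.7431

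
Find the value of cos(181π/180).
cos(181π/180) = -0.9998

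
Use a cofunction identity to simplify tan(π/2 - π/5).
tan(π/2 - π/5) = cot(π/5)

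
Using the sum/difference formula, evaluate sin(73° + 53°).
sin(73° + 53°) = sin 73° cos 53° + cos 73° sin 53° = 0.809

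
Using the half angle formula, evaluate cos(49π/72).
cos(49π/72) = -√((1 + cos 49π/36)/2) = -0.5373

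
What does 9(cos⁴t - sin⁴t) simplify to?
9(cos⁴t - sin⁴t) = 9(cos(2t)) (using Factoring + double angle)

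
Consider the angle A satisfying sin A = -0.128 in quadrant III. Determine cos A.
cos A = ±√(1 - sin²A) = -0.9918 (negative in QIII)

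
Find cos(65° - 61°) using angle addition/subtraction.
cos(65° - 61°) = cos 65° cos 61° + sin 65° sin 61° = 0.9976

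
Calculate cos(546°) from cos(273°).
cos(546°) = cos²273° - sin²273° = -0.9945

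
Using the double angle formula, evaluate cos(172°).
cos(172°) = 2cos²86° - 1 = -0.9903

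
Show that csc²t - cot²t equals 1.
LHS = 1/sin²t - cos²t/sin²t = (1 - cos²t)/sin²t = sin²t/sin²t = 1 = RHS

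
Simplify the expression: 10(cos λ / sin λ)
10(cos λ / sin λ) = 10(cot λ) (using Quotient identity)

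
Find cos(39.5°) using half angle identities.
cos(39.5°) = √((1 + cos 79°)/2) = 0.7716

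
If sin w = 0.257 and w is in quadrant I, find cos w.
cos w = 0.9664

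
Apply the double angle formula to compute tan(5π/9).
tan(5π/9) = 2 tan 5π/18 / (1 - tan²5π/18) = -5.671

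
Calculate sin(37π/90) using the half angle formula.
sin(37π/90) = √((1 - cos 37π/45)/2) = 0.9613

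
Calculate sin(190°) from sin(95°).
sin(190°) = 2 sin 95° cos 95° = -0.1736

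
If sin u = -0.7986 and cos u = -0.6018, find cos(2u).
cos(2u) = cos²u - sin²u = -0.2756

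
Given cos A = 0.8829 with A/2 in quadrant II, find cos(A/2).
cos(A/2) = ±√((1 + cos A)/2); negative since A/2 ∈ QII, so cos(A/2) = -0.9703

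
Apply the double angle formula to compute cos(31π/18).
cos(31π/18) = cos²31π/36 - sin²31π/36 = 0.6428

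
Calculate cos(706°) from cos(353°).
cos(706°) = cos²353° - sin²353° = 0.9703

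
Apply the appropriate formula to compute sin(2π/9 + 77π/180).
sin(2π/9 + 77π/180) = sin 2π/9 cos 77π/180 + cos 2π/9 sin 77π/180 = 0.891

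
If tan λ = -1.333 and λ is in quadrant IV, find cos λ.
cos λ = 0.6001 (using tan²λ + 1 = sec²λ)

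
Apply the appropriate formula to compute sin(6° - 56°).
sin(6° - 56°) = sin 6° cos 56° - cos 6° sin 56° = -0.766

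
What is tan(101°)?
tan(101°) = -5.145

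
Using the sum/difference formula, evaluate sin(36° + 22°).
sin(36° + 22°) = sin 36° cos 22° + cos 36° sin 22° = 0.848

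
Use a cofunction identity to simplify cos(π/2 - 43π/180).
cos(π/2 - 43π/180) = sin(43π/180)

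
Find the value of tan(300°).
tan(300°) = -√3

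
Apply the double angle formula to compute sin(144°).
sin(144°) = 2 sin 72° cos 72° = 0.5878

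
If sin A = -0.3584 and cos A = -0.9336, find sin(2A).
sin(2A) = 2 sin A cos A = 0.6692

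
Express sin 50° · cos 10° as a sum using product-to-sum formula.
sin 50° cos 10° = (1/2)[sin(50°+10°) + sin(50°-10°)]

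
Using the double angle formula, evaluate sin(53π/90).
sin(53π/90) = 2 sin 53π/180 cos 53π/180 = 0.9613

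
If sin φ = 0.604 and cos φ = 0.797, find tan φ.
tan φ = sin φ / cos φ = 0.7578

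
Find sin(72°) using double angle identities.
sin(72°) = 2 sin 36° cos 36° = 0.9511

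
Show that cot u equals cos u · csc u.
RHS = cos u · (1/sin u) = cos u/sin u = cot u = LHS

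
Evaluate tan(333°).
tan(333°) = -0.5095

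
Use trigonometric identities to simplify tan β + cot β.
tan β + cot β = sec β csc β (using Quotient identities)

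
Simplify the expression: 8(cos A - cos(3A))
8(cos A - cos(3A)) = 8(2 sin(2A) sin A) (using Sum-to-product)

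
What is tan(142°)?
tan(142°) = -0.7813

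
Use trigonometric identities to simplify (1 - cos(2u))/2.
(1 - cos(2u))/2 = sin²u (using Power reduction)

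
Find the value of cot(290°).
cot(290°) = -0.364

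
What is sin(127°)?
sin(127°) = 0.7986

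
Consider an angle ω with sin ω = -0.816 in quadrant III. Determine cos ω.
cos ω = ±√(1 - sin²ω) = -0.5781 (negative in QIII)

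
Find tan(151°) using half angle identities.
tan(151°) = sin 302° / (1 + cos 302°) = -0.5543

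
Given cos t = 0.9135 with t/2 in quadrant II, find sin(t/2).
sin(t/2) = ±√((1 - cos t)/2); positive since t/2 ∈ QII, so sin(t/2) = 0.208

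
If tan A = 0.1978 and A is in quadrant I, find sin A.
sin A = 0.194 (using tan²A + 1 = sec²A)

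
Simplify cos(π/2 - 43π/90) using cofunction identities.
cos(π/2 - 43π/90) = sin(43π/90)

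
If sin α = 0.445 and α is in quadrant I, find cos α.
cos α = 0.8955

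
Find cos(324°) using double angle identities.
cos(324°) = cos²162° - sin²162° = 0.809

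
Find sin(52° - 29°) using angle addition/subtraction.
sin(52° - 29°) = sin 52° cos 29° - cos 52° sin 29° = 0.3907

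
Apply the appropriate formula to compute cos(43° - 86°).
cos(43° - 86°) = cos 43° cos 86° + sin 43° sin 86° = 0.7314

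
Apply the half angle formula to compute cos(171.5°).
cos(171.5°) = -√((1 + cos 343°)/2) = -0.989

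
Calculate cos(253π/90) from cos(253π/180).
cos(253π/90) = 2cos²253π/180 - 1 = -0.829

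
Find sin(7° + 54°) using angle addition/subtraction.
sin(7° + 54°) = sin 7° cos 54° + cos 7° sin 54° = 0.8746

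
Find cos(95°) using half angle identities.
cos(95°) = -√((1 + cos 190°)/2) = -0.08716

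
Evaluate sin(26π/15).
sin(26π/15) = -0.7431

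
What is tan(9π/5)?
tan(9π/5) = -0.7265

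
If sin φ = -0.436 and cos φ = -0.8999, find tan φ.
tan φ = sin φ / cos φ = 0.4845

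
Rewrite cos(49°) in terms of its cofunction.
cos(49°) = sin(90° - 49°) = sin(41°)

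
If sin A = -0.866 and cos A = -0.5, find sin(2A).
sin(2A) = 2 sin A cos A = 0.866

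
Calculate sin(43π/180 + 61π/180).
sin(43π/180 + 61π/180) = sin 43π/180 cos 61π/180 + cos 43π/180 sin 61π/180 = 0.9703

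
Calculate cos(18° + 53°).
cos(18° + 53°) = cos 18° cos 53° - sin 18° sin 53° = 0.3256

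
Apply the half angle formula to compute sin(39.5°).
sin(39.5°) = √((1 - cos 79°)/2) = 0.6361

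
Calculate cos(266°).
cos(266°) = -0.06976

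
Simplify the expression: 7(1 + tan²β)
7(1 + tan²β) = 7(sec²β) (using Pythagorean identity)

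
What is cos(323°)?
cos(323°) = 0.7986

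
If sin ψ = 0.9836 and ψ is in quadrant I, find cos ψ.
cos ψ = 0.1804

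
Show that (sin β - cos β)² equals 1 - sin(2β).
LHS = sin²β - 2 sin β cos β + cos²β = (sin²β + cos²β) - 2 sin β cos β = 1 - sin(2β) = RHS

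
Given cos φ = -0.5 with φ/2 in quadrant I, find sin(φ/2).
sin(φ/2) = ±√((1 - cos φ)/2); positive since φ/2 ∈ QI, so sin(φ/2) = √3/2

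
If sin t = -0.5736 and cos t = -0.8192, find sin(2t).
sin(2t) = 2 sin t cos t = 0.9398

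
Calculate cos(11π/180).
cos(11π/180) = 0.9816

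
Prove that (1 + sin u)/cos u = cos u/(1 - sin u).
LHS = (1 + sin u)(1 - sin u) / (cos u(1 - sin u)) = (1 - sin²u) / (cos u(1 - sin u)) = cos²u / (cos u(1 - sin u)) = cos u/(1 - sin u) = RHS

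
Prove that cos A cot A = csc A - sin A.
RHS = 1/sin A - sin A = (1 - sin²A)/sin A = cos²A/sin A = cos A · (cos A/sin A) = cos A cot A = LHS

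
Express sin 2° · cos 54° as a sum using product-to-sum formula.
sin 2° cos 54° = (1/2)[sin(2°+54°) + sin(2°-54°)]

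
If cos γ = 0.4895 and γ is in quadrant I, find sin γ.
sin γ = 0.872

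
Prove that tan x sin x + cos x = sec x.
LHS = sin²x/cos x + cos x = (sin²x + cos²x)/cos x = 1/cos x = sec x = RHS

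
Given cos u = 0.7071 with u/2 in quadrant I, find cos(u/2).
cos(u/2) = ±√((1 + cos u)/2); positive since u/2 ∈ QI, so cos(u/2) = 0.9239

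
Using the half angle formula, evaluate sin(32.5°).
sin(32.5°) = √((1 - cos 65°)/2) = 0.5373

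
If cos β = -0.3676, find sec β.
sec β = 1/cos β = -2.72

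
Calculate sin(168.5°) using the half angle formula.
sin(168.5°) = √((1 - cos 337°)/2) = 0.1994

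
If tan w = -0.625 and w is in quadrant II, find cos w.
cos w = -0.848 (using tan²w + 1 = sec²w)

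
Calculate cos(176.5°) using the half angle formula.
cos(176.5°) = -√((1 + cos 353°)/2) = -0.9981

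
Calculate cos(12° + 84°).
cos(12° + 84°) = cos 12° cos 84° - sin 12° sin 84° = -0.1045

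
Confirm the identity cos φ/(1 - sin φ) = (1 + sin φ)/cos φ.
RHS = (1 + sin φ)(1 - sin φ) / (cos φ(1 - sin φ)) = (1 - sin²φ) / (cos φ(1 - sin φ)) = cos²φ / (cos φ(1 - sin φ)) = cos φ/(1 - sin φ) = LHS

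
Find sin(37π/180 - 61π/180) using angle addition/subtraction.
sin(37π/180 - 61π/180) = sin 37π/180 cos 61π/180 - cos 37π/180 sin 61π/180 = -0.4067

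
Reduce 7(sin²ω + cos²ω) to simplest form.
7(sin²ω + cos²ω) = 7 (using Pythagorean identity)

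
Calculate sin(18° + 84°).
sin(18° + 84°) = sin 18° cos 84° + cos 18° sin 84° = 0.9781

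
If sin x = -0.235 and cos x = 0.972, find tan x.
tan x = sin x / cos x = -0.2418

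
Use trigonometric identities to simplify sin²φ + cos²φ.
sin²φ + cos²φ = 1 (using Pythagorean identity)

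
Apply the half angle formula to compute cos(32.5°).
cos(32.5°) = √((1 + cos 65°)/2) = 0.8434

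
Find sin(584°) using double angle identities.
sin(584°) = 2 sin 292° cos 292° = -0.6947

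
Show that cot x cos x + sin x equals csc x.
LHS = cos²x/sin x + sin x = (cos²x + sin²x)/sin x = 1/sin x = csc x = RHS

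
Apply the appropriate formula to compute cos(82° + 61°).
cos(82° + 61°) = cos 82° cos 61° - sin 82° sin 61° = -0.7986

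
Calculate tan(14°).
tan(14°) = 0.2493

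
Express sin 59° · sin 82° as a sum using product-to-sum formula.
sin 59° sin 82° = (1/2)[cos(59°-82°) - cos(59°+82°)]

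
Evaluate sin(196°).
sin(196°) = -0.2756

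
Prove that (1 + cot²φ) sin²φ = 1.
LHS = csc²φ · sin²φ = (1/sin²φ) · sin²φ = 1 = RHS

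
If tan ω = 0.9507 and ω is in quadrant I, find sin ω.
sin ω = 0.689 (using tan²ω + 1 = sec²ω)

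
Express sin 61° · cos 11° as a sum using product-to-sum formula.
sin 61° cos 11° = (1/2)[sin(61°+11°) + sin(61°-11°)]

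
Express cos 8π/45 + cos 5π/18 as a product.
cos 8π/45 + cos 5π/18 = 2 cos(41π/180) cos(-π/20)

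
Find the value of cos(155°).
cos(155°) = -0.9063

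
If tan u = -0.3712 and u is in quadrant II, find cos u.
cos u = -0.9375 (using tan²u + 1 = sec²u)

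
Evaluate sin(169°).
sin(169°) = 0.1908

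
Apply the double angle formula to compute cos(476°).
cos(476°) = 1 - 2sin²238° = -0.4384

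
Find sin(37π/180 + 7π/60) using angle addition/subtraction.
sin(37π/180 + 7π/60) = sin 37π/180 cos 7π/60 + cos 37π/180 sin 7π/60 = 0.848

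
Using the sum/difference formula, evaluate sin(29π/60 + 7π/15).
sin(29π/60 + 7π/15) = sin 29π/60 cos 7π/15 + cos 29π/60 sin 7π/15 = 0.1564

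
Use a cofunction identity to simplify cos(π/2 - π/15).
cos(π/2 - π/15) = sin(π/15)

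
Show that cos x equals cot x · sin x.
RHS = (cos x/sin x) · sin x = cos x = LHS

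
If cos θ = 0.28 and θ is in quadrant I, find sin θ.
sin θ = 0.96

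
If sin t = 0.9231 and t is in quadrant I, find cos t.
cos t = 0.3846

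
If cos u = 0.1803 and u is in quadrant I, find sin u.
sin u = 0.9836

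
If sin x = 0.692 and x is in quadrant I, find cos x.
cos x = 0.7219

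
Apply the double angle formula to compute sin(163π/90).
sin(163π/90) = 2 sin 163π/180 cos 163π/180 = -0.5592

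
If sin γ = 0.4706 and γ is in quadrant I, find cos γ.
cos γ = 0.8823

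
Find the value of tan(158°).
tan(158°) = -0.404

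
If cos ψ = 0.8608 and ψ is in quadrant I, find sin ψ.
sin ψ = 0.5089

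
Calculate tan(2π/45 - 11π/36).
tan(2π/45 - 11π/36) = (tan 2π/45 - tan 11π/36)/(1 + tan 2π/45 tan 11π/36) = -1.072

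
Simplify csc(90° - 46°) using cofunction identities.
csc(90° - 46°) = sec(46°)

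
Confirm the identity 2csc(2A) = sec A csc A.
LHS = 2/sin(2A) = 2/(2 sin A cos A) = 1/(sin A cos A) = (1/cos A)(1/sin A) = sec A csc A = RHS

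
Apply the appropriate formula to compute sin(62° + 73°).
sin(62° + 73°) = sin 62° cos 73° + cos 62° sin 73° = √2/2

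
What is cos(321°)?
cos(321°) = 0.7771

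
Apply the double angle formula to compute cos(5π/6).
cos(5π/6) = cos²5π/12 - sin²5π/12 = -√3/2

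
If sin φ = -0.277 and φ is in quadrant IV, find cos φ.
cos φ = 0.9609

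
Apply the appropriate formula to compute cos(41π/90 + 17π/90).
cos(41π/90 + 17π/90) = cos 41π/90 cos 17π/90 - sin 41π/90 sin 17π/90 = -0.4384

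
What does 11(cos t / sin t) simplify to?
11(cos t / sin t) = 11(cot t) (using Quotient identity)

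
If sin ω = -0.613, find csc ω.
csc ω = 1/sin ω = -1.631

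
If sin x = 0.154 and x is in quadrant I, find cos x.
cos x = 0.9881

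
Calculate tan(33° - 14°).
tan(33° - 14°) = (tan 33° - tan 14°)/(1 + tan 33° tan 14°) = 0.3443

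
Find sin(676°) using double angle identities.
sin(676°) = 2 sin 338° cos 338° = -0.6947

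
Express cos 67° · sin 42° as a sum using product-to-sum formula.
cos 67° sin 42° = (1/2)[sin(67°+42°) - sin(67°-42°)]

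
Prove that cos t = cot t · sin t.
RHS = (cos t/sin t) · sin t = cos t = LHS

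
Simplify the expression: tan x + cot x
tan x + cot x = sec x csc x (using Quotient identities)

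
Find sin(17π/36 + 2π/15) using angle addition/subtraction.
sin(17π/36 + 2π/15) = sin 17π/36 cos 2π/15 + cos 17π/36 sin 2π/15 = 0.9455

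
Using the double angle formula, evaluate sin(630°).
sin(630°) = 2 sin 315° cos 315° = -1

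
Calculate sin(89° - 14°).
sin(89° - 14°) = sin 89° cos 14° - cos 89° sin 14° = (√6+√2)/4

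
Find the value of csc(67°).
csc(67°) = 1.086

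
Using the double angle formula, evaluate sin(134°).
sin(134°) = 2 sin 67° cos 67° = 0.7193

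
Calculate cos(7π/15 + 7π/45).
cos(7π/15 + 7π/45) = cos 7π/15 cos 7π/45 - sin 7π/15 sin 7π/45 = -0.3746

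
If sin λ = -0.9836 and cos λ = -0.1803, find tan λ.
tan λ = sin λ / cos λ = 5.455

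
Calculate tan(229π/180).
tan(229π/180) = 1.15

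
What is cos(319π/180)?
cos(319π/180) = 0.7547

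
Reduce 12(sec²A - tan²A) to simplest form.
12(sec²A - tan²A) = 12 (using Pythagorean identity)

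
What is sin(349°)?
sin(349°) = -0.1908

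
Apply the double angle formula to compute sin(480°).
sin(480°) = 2 sin 240° cos 240° = √3/2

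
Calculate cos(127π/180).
cos(127π/180) = -0.6018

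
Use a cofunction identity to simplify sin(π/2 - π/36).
sin(π/2 - π/36) = cos(π/36)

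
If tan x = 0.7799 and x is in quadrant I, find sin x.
sin x = 0.615 (using tan²x + 1 = sec²x)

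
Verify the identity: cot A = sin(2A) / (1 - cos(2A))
RHS = 2 sin A cos A / (2sin²A) = cos A/sin A = cot A = LHS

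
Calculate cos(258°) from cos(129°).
cos(258°) = cos²129° - sin²129° = -0.2079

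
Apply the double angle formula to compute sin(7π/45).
sin(7π/45) = 2 sin 7π/90 cos 7π/90 = 0.4695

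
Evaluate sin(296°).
sin(296°) = -0.8988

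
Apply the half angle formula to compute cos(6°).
cos(6°) = √((1 + cos 12°)/2) = 0.9945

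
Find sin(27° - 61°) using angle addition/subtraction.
sin(27° - 61°) = sin 27° cos 61° - cos 27° sin 61° = -0.5592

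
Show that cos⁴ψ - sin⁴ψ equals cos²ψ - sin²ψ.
LHS = (cos²ψ - sin²ψ)(cos²ψ + sin²ψ) = (cos²ψ - sin²ψ) · 1 = cos²ψ - sin²ψ = RHS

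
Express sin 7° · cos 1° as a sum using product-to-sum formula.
sin 7° cos 1° = (1/2)[sin(7°+1°) + sin(7°-1°)]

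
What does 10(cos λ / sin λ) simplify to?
10(cos λ / sin λ) = 10(cot λ) (using Quotient identity)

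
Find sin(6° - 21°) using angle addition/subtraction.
sin(6° - 21°) = sin 6° cos 21° - cos 6° sin 21° = -(√6-√2)/4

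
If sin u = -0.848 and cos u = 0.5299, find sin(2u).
sin(2u) = 2 sin u cos u = -0.8987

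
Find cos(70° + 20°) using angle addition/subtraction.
cos(70° + 20°) = cos 70° cos 20° - sin 70° sin 20° = 0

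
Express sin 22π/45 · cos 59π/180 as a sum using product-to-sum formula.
sin 22π/45 cos 59π/180 = (1/2)[sin(22π/45+59π/180) + sin(22π/45-59π/180)]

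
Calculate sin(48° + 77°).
sin(48° + 77°) = sin 48° cos 77° + cos 48° sin 77° = 0.8192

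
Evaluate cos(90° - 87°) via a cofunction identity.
cos(90° - 87°) = sin(87°) = 0.9986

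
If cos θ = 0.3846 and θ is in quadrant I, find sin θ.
sin θ = 0.9231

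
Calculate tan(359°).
tan(359°) = -0.01746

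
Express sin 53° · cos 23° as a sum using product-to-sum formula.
sin 53° cos 23° = (1/2)[sin(53°+23°) + sin(53°-23°)]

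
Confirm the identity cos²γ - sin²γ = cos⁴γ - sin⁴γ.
RHS = (cos²γ - sin²γ)(cos²γ + sin²γ) = (cos²γ - sin²γ) · 1 = cos²γ - sin²γ = LHS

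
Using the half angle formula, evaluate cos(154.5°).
cos(154.5°) = -√((1 + cos 309°)/2) = -0.9026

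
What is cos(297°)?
cos(297°) = 0.454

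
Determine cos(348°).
cos(348°) = 0.9781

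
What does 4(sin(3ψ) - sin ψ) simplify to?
4(sin(3ψ) - sin ψ) = 4(2 cos(2ψ) sin ψ) (using Sum-to-product)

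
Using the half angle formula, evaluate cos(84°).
cos(84°) = √((1 + cos 168°)/2) = 0.1045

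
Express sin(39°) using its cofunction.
sin(39°) = cos(90° - 39°) = cos(51°)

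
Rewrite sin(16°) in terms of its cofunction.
sin(16°) = cos(90° - 16°) = cos(74°)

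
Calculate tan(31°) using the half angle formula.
tan(31°) = sin 62° / (1 + cos 62°) = 0.6009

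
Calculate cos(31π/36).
cos(31π/36) = -0.9063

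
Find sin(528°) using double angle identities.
sin(528°) = 2 sin 264° cos 264° = 0.2079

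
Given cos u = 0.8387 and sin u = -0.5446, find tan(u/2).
tan(u/2) = sin u / (1 + cos u) = -0.2962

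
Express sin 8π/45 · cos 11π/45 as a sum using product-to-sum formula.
sin 8π/45 cos 11π/45 = (1/2)[sin(8π/45+11π/45) + sin(8π/45-11π/45)]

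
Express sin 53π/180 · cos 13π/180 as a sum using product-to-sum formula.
sin 53π/180 cos 13π/180 = (1/2)[sin(53π/180+13π/180) + sin(53π/180-13π/180)]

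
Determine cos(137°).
cos(137°) = -0.7314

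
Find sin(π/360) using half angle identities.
sin(π/360) = √((1 - cos π/180)/2) = 0.008727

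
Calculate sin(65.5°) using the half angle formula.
sin(65.5°) = √((1 - cos 131°)/2) = 0.91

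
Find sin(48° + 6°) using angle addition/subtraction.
sin(48° + 6°) = sin 48° cos 6° + cos 48° sin 6° = 0.809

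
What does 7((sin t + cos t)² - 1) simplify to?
7((sin t + cos t)² - 1) = 7(sin(2t)) (using Pythagorean + double angle)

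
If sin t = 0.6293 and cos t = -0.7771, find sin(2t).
sin(2t) = 2 sin t cos t = -0.9781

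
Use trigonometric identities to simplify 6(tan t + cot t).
6(tan t + cot t) = 6(sec t csc t) (using Quotient identities)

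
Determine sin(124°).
sin(124°) = 0.829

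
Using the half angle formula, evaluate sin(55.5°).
sin(55.5°) = √((1 - cos 111°)/2) = 0.8241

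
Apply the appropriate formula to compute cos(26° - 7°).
cos(26° - 7°) = cos 26° cos 7° + sin 26° sin 7° = 0.9455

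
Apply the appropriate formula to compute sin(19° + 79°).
sin(19° + 79°) = sin 19° cos 79° + cos 19° sin 79° = 0.9903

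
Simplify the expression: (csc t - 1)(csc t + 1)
(csc t - 1)(csc t + 1) = cot²t (using Diff. of squares)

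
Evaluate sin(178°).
sin(178°) = 0.0349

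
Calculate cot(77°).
cot(77°) = 0.2309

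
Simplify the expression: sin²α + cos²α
sin²α + cos²α = 1 (using Pythagorean identity)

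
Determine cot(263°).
cot(263°) = 0.1228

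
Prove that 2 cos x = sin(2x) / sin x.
RHS = 2 sin x cos x / sin x = 2 cos x = LHS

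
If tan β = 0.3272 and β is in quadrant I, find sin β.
sin β = 0.311 (using tan²β + 1 = sec²β)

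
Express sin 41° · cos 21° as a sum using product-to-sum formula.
sin 41° cos 21° = (1/2)[sin(41°+21°) + sin(41°-21°)]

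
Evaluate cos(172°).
cos(172°) = -0.9903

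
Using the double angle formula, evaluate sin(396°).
sin(396°) = 2 sin 198° cos 198° = 0.5878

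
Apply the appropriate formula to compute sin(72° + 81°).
sin(72° + 81°) = sin 72° cos 81° + cos 72° sin 81° = 0.454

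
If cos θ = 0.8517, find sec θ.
sec θ = 1/cos θ = 1.174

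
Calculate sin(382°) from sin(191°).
sin(382°) = 2 sin 191° cos 191° = 0.3746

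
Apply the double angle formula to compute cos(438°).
cos(438°) = cos²219° - sin²219° = 0.2079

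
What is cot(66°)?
cot(66°) = 0.4452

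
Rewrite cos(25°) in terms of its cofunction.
cos(25°) = sin(90° - 25°) = sin(65°)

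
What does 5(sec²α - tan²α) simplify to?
5(sec²α - tan²α) = 5 (using Pythagorean identity)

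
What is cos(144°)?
cos(144°) = -0.809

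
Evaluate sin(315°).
sin(315°) = -√2/2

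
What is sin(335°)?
sin(335°) = -0.4226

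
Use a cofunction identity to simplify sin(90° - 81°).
sin(90° - 81°) = cos(81°)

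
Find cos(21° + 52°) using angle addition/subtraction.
cos(21° + 52°) = cos 21° cos 52° - sin 21° sin 52° = 0.2924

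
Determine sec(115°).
sec(115°) = -2.366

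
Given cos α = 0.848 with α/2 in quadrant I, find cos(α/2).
cos(α/2) = ±√((1 + cos α)/2); positive since α/2 ∈ QI, so cos(α/2) = 0.9612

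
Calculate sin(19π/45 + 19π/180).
sin(19π/45 + 19π/180) = sin 19π/45 cos 19π/180 + cos 19π/45 sin 19π/180 = 0.9962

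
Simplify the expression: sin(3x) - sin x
sin(3x) - sin x = 2 cos(2x) sin x (using Sum-to-product)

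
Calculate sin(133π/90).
sin(133π/90) = -0.9976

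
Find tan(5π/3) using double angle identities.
tan(5π/3) = 2 tan 5π/6 / (1 - tan²5π/6) = -√3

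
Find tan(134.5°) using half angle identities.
tan(134.5°) = sin 269° / (1 + cos 269°) = -1.018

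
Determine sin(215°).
sin(215°) = -0.5736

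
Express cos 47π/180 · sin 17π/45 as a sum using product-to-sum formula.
cos 47π/180 sin 17π/45 = (1/2)[sin(47π/180+17π/45) - sin(47π/180-17π/45)]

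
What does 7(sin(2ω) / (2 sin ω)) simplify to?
7(sin(2ω) / (2 sin ω)) = 7(cos ω) (using Double angle)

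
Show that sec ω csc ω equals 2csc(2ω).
RHS = 2/sin(2ω) = 2/(2 sin ω cos ω) = 1/(sin ω cos ω) = (1/cos ω)(1/sin ω) = sec ω csc ω = LHS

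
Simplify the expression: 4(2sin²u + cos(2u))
4(2sin²u + cos(2u)) = 4 (using Double angle)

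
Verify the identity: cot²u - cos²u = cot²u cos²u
LHS = cos²u/sin²u - cos²u = cos²u(1/sin²u - 1) = cos²u · (1 - sin²u)/sin²u = cos²u · cos²u/sin²u = cos²u · cot²u = RHS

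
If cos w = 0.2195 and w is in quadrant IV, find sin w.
sin w = -0.9756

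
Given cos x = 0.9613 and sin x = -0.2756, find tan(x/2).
tan(x/2) = sin x / (1 + cos x) = -0.1405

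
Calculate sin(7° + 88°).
sin(7° + 88°) = sin 7° cos 88° + cos 7° sin 88° = 0.9962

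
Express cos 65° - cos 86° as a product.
cos 65° - cos 86° = -2 sin(75.5°) sin(-10.5°)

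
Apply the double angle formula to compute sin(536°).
sin(536°) = 2 sin 268° cos 268° = 0.06976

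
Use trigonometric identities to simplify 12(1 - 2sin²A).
12(1 - 2sin²A) = 12(cos(2A)) (using Double angle)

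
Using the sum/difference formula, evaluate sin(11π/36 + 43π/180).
sin(11π/36 + 43π/180) = sin 11π/36 cos 43π/180 + cos 11π/36 sin 43π/180 = 0.9903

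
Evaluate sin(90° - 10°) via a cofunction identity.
sin(90° - 10°) = cos(10°) = 0.9848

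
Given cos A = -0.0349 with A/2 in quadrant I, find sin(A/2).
sin(A/2) = ±√((1 - cos A)/2); positive since A/2 ∈ QI, so sin(A/2) = 0.7193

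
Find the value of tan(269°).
tan(269°) = 57.29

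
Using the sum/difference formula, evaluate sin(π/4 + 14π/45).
sin(π/4 + 14π/45) = sin π/4 cos 14π/45 + cos π/4 sin 14π/45 = 0.9816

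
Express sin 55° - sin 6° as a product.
sin 55° - sin 6° = 2 cos(30.5°) sin(24.5°)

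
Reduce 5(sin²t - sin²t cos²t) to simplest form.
5(sin²t - sin²t cos²t) = 5(sin⁴t) (using Factoring)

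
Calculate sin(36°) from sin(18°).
sin(36°) = 2 sin 18° cos 18° = 0.5878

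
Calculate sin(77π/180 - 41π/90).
sin(77π/180 - 41π/90) = sin 77π/180 cos 41π/90 - cos 77π/180 sin 41π/90 = -0.08716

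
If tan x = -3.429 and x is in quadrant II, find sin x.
sin x = 0.96 (using tan²x + 1 = sec²x)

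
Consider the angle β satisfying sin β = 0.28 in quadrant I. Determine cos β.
cos β = √(1 - sin²β) = 0.96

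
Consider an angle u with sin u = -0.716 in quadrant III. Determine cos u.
cos u = ±√(1 - sin²u) = -0.6981 (negative in QIII)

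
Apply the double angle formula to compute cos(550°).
cos(550°) = cos²275° - sin²275° = -0.9848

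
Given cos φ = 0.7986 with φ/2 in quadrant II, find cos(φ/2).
cos(φ/2) = ±√((1 + cos φ)/2); negative since φ/2 ∈ QII, so cos(φ/2) = -0.9483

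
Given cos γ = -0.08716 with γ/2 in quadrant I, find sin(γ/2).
sin(γ/2) = ±√((1 - cos γ)/2); positive since γ/2 ∈ QI, so sin(γ/2) = 0.7373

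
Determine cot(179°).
cot(179°) = -57.29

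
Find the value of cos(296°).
cos(296°) = 0.4384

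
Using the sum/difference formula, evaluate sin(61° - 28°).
sin(61° - 28°) = sin 61° cos 28° - cos 61° sin 28° = 0.5446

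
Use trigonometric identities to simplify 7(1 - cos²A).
7(1 - cos²A) = 7(sin²A) (using Pythagorean identity)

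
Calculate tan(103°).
tan(103°) = -4.331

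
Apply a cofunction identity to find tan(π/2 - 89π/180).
tan(π/2 - 89π/180) = cot(89π/180) = 0.01746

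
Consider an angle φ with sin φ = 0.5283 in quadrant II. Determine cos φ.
cos φ = ±√(1 - sin²φ) = -0.8491 (negative in QII)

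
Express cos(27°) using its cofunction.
cos(27°) = sin(90° - 27°) = sin(63°)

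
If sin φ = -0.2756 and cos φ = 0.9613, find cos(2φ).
cos(2φ) = cos²φ - sin²φ = 0.8481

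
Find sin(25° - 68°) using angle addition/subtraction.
sin(25° - 68°) = sin 25° cos 68° - cos 25° sin 68° = -0.682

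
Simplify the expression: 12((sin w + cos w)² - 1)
12((sin w + cos w)² - 1) = 12(sin(2w)) (using Pythagorean + double angle)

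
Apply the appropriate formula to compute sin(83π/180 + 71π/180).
sin(83π/180 + 71π/180) = sin 83π/180 cos 71π/180 + cos 83π/180 sin 71π/180 = 0.4384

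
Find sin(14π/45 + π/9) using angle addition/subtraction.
sin(14π/45 + π/9) = sin 14π/45 cos π/9 + cos 14π/45 sin π/9 = 0.9703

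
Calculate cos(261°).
cos(261°) = -0.1564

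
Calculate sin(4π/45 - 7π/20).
sin(4π/45 - 7π/20) = sin 4π/45 cos 7π/20 - cos 4π/45 sin 7π/20 = -0.7314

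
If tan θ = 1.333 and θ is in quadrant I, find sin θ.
sin θ = 0.7999 (using tan²θ + 1 = sec²θ)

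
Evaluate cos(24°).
cos(24°) = 0.9135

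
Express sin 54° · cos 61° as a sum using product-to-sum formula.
sin 54° cos 61° = (1/2)[sin(54°+61°) + sin(54°-61°)]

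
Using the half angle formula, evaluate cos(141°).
cos(141°) = -√((1 + cos 282°)/2) = -0.7771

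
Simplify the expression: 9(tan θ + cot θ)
9(tan θ + cot θ) = 9(sec θ csc θ) (using Quotient identities)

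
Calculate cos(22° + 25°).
cos(22° + 25°) = cos 22° cos 25° - sin 22° sin 25° = 0.682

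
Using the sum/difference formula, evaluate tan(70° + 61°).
tan(70° + 61°) = (tan 70° + tan 61°)/(1 - tan 70° tan 61°) = -1.15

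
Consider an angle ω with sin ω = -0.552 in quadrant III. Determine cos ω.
cos ω = ±√(1 - sin²ω) = -0.8338 (negative in QIII)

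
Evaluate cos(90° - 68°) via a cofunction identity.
cos(90° - 68°) = sin(68°) = 0.9272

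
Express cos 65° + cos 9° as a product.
cos 65° + cos 9° = 2 cos(37°) cos(28°)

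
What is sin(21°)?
sin(21°) = 0.3584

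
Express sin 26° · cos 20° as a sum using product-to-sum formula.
sin 26° cos 20° = (1/2)[sin(26°+20°) + sin(26°-20°)]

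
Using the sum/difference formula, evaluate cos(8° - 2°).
cos(8° - 2°) = cos 8° cos 2° + sin 8° sin 2° = 0.9945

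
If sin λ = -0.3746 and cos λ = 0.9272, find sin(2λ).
sin(2λ) = 2 sin λ cos λ = -0.6947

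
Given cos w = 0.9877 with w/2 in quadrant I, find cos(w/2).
cos(w/2) = ±√((1 + cos w)/2); positive since w/2 ∈ QI, so cos(w/2) = 0.9969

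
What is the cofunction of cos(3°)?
cos(3°) = sin(90° - 3°) = sin(87°)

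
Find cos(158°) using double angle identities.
cos(158°) = 2cos²79° - 1 = -0.9272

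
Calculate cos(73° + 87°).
cos(73° + 87°) = cos 73° cos 87° - sin 73° sin 87° = -0.9397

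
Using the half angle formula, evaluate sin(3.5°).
sin(3.5°) = √((1 - cos 7°)/2) = 0.06105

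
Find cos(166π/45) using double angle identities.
cos(166π/45) = cos²83π/45 - sin²83π/45 = 0.5592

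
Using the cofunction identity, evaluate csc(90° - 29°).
csc(90° - 29°) = sec(29°) = 1.143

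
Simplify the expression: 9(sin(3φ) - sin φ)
9(sin(3φ) - sin φ) = 9(2 cos(2φ) sin φ) (using Sum-to-product)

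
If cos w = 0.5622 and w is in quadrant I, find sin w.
sin w = 0.827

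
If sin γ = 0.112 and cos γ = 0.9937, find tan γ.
tan γ = sin γ / cos γ = 0.1127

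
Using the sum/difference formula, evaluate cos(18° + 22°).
cos(18° + 22°) = cos 18° cos 22° - sin 18° sin 22° = 0.766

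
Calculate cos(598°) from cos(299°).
cos(598°) = cos²299° - sin²299° = -0.5299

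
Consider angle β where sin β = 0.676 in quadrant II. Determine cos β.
cos β = ±√(1 - sin²β) = -0.7369 (negative in QII)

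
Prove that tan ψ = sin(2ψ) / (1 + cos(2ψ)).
RHS = 2 sin ψ cos ψ / (2cos²ψ) = sin ψ/cos ψ = tan ψ = LHS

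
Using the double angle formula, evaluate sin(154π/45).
sin(154π/45) = 2 sin 77π/45 cos 77π/45 = -0.9703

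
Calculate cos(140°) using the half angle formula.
cos(140°) = -√((1 + cos 280°)/2) = -0.766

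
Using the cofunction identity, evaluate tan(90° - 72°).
tan(90° - 72°) = cot(72°) = 0.3249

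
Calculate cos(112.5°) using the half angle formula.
cos(112.5°) = -√((1 + cos 225°)/2) = -0.3827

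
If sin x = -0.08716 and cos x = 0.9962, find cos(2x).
cos(2x) = cos²x - sin²x = 0.9848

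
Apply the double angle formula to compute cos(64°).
cos(64°) = cos²32° - sin²32° = 0.4384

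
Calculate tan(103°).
tan(103°) = -4.331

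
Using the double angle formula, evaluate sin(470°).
sin(470°) = 2 sin 235° cos 235° = 0.9397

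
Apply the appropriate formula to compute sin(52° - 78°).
sin(52° - 78°) = sin 52° cos 78° - cos 52° sin 78° = -0.4384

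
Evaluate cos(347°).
cos(347°) = 0.9744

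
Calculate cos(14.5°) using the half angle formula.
cos(14.5°) = √((1 + cos 29°)/2) = 0.9681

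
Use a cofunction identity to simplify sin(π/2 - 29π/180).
sin(π/2 - 29π/180) = cos(29π/180)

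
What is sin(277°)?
sin(277°) = -0.9925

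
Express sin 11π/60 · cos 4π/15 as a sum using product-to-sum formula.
sin 11π/60 cos 4π/15 = (1/2)[sin(11π/60+4π/15) + sin(11π/60-4π/15)]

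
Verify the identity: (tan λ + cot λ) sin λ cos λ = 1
LHS = (sin λ/cos λ + cos λ/sin λ) sin λ cos λ = ((sin²λ + cos²λ)/(sin λ cos λ)) · sin λ cos λ = sin²λ + cos²λ = 1 = RHS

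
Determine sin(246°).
sin(246°) = -0.9135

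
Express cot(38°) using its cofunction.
cot(38°) = tan(90° - 38°) = tan(52°)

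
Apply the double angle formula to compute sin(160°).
sin(160°) = 2 sin 80° cos 80° = 0.342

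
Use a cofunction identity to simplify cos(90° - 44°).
cos(90° - 44°) = sin(44°)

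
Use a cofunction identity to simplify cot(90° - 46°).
cot(90° - 46°) = tan(46°)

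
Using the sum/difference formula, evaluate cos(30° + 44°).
cos(30° + 44°) = cos 30° cos 44° - sin 30° sin 44° = 0.2756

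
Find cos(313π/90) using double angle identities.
cos(313π/90) = 2cos²313π/180 - 1 = -0.06976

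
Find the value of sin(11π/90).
sin(11π/90) = 0.3746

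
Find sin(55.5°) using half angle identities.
sin(55.5°) = √((1 - cos 111°)/2) = 0.8241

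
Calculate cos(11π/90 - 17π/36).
cos(11π/90 - 17π/36) = cos 11π/90 cos 17π/36 + sin 11π/90 sin 17π/36 = 0.454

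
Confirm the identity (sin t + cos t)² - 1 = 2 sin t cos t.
LHS = sin²t + 2 sin t cos t + cos²t - 1 = (sin²t + cos²t) + 2 sin t cos t - 1 = 1 + 2 sin t cos t - 1 = 2 sin t cos t = RHS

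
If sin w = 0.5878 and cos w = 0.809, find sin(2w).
sin(2w) = 2 sin w cos w = 0.9511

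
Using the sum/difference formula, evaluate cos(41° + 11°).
cos(41° + 11°) = cos 41° cos 11° - sin 41° sin 11° = 0.6157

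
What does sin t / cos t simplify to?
sin t / cos t = tan t (using Quotient identity)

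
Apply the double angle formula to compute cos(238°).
cos(238°) = 2cos²119° - 1 = -0.5299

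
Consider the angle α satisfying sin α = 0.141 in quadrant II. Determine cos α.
cos α = ±√(1 - sin²α) = -0.99 (negative in QII)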